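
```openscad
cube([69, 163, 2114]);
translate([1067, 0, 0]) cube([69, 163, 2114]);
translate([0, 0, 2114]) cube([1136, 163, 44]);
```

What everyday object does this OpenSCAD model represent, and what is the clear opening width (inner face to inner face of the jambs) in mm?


A door frame. The clear opening width is 998 mm.

Two 2114 mm tall posts with a header on top — a door frame. The left jamb is 69 mm wide at x = 0; the right jamb starts at x = 1067. The clear opening is 1067 − 69 = 998 mm.


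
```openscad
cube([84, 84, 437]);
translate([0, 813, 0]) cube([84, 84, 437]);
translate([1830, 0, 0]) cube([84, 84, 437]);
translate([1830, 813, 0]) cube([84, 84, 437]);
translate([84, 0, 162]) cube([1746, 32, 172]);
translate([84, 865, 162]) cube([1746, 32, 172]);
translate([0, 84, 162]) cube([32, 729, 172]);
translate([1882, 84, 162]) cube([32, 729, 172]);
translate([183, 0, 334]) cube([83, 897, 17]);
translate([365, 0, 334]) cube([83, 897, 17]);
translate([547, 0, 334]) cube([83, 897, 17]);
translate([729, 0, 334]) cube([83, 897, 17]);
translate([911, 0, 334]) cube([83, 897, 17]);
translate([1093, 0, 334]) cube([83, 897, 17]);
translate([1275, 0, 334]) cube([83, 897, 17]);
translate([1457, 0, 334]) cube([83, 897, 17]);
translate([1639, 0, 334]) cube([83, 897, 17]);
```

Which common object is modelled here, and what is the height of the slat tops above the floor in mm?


A bed frame. The slat-top height is 351 mm.

Four posts, four rails, and a row of slats — a bed frame. Slats sit on the rails at z = 162 + 172 = 334; with slat thickness 17, the top is 351 mm.


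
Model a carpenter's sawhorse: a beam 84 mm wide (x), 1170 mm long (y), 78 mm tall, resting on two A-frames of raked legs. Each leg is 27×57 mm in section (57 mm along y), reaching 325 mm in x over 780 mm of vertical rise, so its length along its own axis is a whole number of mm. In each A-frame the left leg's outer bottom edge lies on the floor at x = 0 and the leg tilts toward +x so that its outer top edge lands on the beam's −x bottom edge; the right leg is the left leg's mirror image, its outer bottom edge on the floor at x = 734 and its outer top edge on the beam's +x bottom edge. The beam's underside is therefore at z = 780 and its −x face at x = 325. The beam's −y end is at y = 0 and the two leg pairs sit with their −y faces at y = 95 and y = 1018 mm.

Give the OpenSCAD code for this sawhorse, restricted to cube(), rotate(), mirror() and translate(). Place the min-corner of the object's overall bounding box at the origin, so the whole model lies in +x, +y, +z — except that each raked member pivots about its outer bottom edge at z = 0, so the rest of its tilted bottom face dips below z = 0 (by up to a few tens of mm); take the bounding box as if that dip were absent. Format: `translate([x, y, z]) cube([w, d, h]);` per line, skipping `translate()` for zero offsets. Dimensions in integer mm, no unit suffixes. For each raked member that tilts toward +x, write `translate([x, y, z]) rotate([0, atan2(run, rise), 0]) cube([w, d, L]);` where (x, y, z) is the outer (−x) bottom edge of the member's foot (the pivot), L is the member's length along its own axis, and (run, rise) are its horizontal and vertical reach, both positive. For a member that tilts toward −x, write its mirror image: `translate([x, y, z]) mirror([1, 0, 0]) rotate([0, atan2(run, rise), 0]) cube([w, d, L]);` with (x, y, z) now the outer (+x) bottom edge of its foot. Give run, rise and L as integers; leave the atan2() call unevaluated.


translate([325, 0, 780]) cube([84, 1170, 78]);
translate([0, 95, 0]) rotate([0, atan2(325, 780), 0]) cube([27, 57, 845]);
translate([734, 95, 0]) mirror([1, 0, 0]) rotate([0, atan2(325, 780), 0]) cube([27, 57, 845]);
translate([0, 1018, 0]) rotate([0, atan2(325, 780), 0]) cube([27, 57, 845]);
translate([734, 1018, 0]) mirror([1, 0, 0]) rotate([0, atan2(325, 780), 0]) cube([27, 57, 845]);


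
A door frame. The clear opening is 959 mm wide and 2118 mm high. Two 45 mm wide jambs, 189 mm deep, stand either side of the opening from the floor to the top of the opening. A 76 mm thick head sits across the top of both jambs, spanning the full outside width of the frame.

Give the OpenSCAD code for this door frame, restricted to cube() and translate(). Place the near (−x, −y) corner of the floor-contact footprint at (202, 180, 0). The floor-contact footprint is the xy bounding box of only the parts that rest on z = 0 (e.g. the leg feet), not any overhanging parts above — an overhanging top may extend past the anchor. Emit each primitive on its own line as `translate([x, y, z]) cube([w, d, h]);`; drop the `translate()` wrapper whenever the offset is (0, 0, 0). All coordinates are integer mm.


translate([202, 180, 0]) cube([45, 189, 2118]);
translate([1206, 180, 0]) cube([45, 189, 2118]);
translate([202, 180, 2118]) cube([1049, 189, 76]);


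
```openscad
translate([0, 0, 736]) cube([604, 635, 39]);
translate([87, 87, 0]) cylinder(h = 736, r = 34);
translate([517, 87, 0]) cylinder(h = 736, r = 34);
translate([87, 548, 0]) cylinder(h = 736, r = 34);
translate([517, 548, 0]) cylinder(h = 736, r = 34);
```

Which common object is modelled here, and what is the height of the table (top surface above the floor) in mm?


A table. The table height is 775 mm.

A 604×635×39 slab sits at z = 736 on four Ø68 mm round legs — a table. The top surface is at 736 + 39 = 775 mm.


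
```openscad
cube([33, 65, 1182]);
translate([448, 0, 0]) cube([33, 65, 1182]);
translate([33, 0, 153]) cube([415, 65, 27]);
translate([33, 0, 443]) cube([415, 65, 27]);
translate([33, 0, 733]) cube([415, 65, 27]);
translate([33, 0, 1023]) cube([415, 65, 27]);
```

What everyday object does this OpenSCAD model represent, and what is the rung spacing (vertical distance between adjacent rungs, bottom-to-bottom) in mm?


A ladder. The rung spacing is 290 mm.

Two tall 33×65 posts with 4 short bars between them — a ladder. Adjacent rungs sit at z = 153 and z = 443, so the spacing is 443 − 153 = 290 mm.


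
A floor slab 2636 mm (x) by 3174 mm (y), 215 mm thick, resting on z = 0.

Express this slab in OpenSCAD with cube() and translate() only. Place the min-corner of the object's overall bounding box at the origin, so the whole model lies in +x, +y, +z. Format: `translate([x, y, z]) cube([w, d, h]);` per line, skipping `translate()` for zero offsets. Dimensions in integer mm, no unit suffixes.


cube([2636, 3174, 215]);


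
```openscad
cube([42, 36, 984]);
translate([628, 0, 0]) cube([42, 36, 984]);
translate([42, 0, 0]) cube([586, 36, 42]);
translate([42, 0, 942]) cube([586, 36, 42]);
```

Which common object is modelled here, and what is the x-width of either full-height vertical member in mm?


A picture frame. The border width is 42 mm.

Four thin pieces enclosing a rectangular opening — a picture frame. The two full-height stiles are 984 mm tall; the top rail sits at z = 942 and is 42 mm tall, so the border above the opening is 984 − 942 = 42 mm, matching the stile x-width.


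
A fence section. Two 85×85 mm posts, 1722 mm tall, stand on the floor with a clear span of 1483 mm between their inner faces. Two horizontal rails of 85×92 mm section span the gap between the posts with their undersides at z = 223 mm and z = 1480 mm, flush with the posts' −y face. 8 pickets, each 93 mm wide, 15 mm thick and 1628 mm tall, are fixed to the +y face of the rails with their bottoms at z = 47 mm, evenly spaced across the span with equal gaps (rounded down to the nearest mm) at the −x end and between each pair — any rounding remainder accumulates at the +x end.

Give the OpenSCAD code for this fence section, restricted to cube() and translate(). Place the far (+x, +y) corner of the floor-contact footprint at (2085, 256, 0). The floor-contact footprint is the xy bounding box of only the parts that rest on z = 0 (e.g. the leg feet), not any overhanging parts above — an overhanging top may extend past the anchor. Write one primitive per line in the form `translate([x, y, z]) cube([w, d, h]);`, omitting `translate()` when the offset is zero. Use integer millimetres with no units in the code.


translate([432, 171, 0]) cube([85, 85, 1722]);
translate([2000, 171, 0]) cube([85, 85, 1722]);
translate([517, 171, 223]) cube([1483, 85, 92]);
translate([517, 171, 1480]) cube([1483, 85, 92]);
translate([599, 256, 47]) cube([93, 15, 1628]);
translate([774, 256, 47]) cube([93, 15, 1628]);
translate([949, 256, 47]) cube([93, 15, 1628]);
translate([1124, 256, 47]) cube([93, 15, 1628]);
translate([1299, 256, 47]) cube([93, 15, 1628]);
translate([1474, 256, 47]) cube([93, 15, 1628]);
translate([1649, 256, 47]) cube([93, 15, 1628]);
translate([1824, 256, 47]) cube([93, 15, 1628]);


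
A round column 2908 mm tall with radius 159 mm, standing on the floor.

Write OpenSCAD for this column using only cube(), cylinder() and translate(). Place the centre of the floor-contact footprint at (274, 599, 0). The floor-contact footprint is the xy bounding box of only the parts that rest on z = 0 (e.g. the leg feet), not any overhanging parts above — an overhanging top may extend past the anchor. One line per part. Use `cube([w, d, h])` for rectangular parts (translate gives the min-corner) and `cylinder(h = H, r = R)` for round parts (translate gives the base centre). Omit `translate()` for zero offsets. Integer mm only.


translate([274, 599, 0]) cylinder(h = 2908, r = 159);


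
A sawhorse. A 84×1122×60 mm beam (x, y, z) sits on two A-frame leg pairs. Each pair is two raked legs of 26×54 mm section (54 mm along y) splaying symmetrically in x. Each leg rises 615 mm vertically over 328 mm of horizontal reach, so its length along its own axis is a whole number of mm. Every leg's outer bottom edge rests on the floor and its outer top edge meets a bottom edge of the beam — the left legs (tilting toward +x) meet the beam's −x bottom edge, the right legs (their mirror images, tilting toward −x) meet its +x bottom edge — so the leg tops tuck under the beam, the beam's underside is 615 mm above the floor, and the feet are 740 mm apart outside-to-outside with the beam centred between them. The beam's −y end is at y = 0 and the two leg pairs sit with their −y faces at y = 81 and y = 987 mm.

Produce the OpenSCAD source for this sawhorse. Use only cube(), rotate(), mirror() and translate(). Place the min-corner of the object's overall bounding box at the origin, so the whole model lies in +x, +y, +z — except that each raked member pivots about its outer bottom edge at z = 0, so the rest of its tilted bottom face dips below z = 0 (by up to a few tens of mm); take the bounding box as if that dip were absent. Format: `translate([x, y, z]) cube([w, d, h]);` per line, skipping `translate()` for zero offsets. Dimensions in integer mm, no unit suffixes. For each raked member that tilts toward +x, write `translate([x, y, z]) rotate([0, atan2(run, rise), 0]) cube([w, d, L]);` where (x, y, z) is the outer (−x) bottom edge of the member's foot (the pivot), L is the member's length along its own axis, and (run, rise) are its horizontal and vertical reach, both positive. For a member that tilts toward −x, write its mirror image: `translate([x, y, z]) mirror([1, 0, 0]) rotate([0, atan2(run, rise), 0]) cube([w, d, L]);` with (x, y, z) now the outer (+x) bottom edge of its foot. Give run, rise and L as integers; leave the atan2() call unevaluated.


translate([328, 0, 615]) cube([84, 1122, 60]);
translate([0, 81, 0]) rotate([0, atan2(328, 615), 0]) cube([26, 54, 697]);
translate([740, 81, 0]) mirror([1, 0, 0]) rotate([0, atan2(328, 615), 0]) cube([26, 54, 697]);
translate([0, 987, 0]) rotate([0, atan2(328, 615), 0]) cube([26, 54, 697]);
translate([740, 987, 0]) mirror([1, 0, 0]) rotate([0, atan2(328, 615), 0]) cube([26, 54, 697]);


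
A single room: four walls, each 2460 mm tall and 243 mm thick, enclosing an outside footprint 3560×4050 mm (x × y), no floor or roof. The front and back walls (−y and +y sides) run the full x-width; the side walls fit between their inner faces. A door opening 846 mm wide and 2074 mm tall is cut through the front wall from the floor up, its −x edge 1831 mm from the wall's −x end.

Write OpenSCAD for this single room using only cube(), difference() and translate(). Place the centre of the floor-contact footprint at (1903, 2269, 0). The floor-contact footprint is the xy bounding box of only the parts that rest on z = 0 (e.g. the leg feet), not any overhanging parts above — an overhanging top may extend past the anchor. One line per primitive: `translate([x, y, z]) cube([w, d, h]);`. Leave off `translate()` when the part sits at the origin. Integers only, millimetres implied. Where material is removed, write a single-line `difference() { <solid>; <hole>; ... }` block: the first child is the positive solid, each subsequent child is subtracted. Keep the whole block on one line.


difference() { translate([123, 244, 0]) cube([3560, 243, 2460]); translate([1954, 244, 0]) cube([846, 243, 2074]); }
translate([123, 4051, 0]) cube([3560, 243, 2460]);
translate([123, 487, 0]) cube([243, 3564, 2460]);
translate([3440, 487, 0]) cube([243, 3564, 2460]);


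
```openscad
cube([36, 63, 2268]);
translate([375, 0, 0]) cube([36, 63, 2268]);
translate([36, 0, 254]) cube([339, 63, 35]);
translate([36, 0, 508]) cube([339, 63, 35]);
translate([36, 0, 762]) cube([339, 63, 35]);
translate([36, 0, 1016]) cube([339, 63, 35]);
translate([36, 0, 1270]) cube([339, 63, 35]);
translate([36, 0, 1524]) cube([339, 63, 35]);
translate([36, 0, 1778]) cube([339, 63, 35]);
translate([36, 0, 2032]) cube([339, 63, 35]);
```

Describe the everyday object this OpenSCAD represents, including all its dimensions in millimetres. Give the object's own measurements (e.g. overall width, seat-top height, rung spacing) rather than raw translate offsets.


A straight ladder. Two 36×63 mm vertical rails, 2268 mm tall, stand 411 mm apart (outside-to-outside) with their front faces coplanar on the −y side. 8 rungs, each 63 mm deep and 35 mm tall, span between the inner faces of the rails, front faces flush with the rails. The lowest rung's underside is at z = 254 mm and rungs are spaced 254 mm apart (underside to underside).


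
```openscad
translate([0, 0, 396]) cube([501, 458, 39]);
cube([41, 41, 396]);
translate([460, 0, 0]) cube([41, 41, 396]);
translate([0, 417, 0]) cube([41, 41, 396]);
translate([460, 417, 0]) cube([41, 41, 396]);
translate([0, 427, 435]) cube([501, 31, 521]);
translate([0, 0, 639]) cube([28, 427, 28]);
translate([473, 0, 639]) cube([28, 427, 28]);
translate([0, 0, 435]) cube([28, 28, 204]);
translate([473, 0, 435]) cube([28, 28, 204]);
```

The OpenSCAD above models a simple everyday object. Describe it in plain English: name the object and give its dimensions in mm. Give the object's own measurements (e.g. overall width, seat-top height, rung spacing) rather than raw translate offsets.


A chair. The seat is a 501×458×39 mm slab with its top at z = 435 mm, on four 41×41 mm corner legs (flush with the seat edges, standing on z = 0). A flat backrest 31 mm thick, 521 mm tall, spans the full seat width and rises from the seat top along its +y edge, rear face flush with the rear of the seat. Two armrests of 28×28 mm section run along each side from the seat's front edge to the front of the backrest, top faces 232 mm above the seat top and outer faces flush with the seat's x-edges; a 28×28 mm post under the front of each armrest stands on the seat at the front corner.


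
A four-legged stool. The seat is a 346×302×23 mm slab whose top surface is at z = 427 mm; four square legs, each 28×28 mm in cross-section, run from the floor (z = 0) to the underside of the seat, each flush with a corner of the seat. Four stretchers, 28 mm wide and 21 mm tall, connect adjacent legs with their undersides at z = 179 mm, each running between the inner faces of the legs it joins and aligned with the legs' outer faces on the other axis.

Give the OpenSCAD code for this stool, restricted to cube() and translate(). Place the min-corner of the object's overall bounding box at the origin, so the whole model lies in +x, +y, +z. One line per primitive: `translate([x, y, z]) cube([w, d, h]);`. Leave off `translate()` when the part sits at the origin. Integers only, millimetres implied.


// leg_h = 427 - 23 = 404
// stretcher span = 346 - 2*28 = 290
translate([0, 0, 404]) cube([346, 302, 23]);
cube([28, 28, 404]);
translate([318, 0, 0]) cube([28, 28, 404]);
translate([0, 274, 0]) cube([28, 28, 404]);
translate([318, 274, 0]) cube([28, 28, 404]);
translate([28, 0, 179]) cube([290, 28, 21]);
translate([28, 274, 179]) cube([290, 28, 21]);
translate([0, 28, 179]) cube([28, 246, 21]);
translate([318, 28, 179]) cube([28, 246, 21]);


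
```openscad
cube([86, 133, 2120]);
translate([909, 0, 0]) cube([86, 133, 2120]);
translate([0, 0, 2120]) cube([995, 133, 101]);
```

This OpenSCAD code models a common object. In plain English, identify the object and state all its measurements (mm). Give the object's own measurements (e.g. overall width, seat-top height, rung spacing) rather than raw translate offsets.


A door frame. The clear opening is 823 mm wide and 2120 mm high. Two 86 mm wide jambs, 133 mm deep, stand either side of the opening from the floor to the top of the opening. A 101 mm thick head sits across the top of both jambs, spanning the full outside width of the frame.


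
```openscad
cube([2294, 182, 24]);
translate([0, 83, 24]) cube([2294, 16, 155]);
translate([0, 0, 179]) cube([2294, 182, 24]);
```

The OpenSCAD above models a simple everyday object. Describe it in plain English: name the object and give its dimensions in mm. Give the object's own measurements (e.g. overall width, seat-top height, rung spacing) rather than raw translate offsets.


An I-beam lying along x, 2294 mm long. Overall section height 203 mm. Two flanges 182 mm wide (y) and 24 mm thick, one on the floor and one at the top; a web 16 mm thick runs between them, centred on the flange width.


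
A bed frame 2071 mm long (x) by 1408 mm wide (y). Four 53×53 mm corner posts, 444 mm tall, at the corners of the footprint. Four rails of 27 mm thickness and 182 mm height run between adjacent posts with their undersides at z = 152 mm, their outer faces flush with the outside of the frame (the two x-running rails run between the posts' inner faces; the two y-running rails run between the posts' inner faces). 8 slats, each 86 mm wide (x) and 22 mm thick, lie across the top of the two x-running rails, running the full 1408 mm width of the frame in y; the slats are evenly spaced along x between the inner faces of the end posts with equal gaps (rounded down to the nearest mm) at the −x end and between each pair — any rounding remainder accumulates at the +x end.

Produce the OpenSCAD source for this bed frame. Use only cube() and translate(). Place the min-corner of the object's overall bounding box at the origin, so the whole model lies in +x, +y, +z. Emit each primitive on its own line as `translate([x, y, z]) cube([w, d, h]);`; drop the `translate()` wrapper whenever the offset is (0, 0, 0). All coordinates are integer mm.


// slat z = rail_z + rail_h = 152 + 182 = 334
// slat gap = ⌊(1965 − 8·86) / 9⌋ = 141
cube([53, 53, 444]);
translate([0, 1355, 0]) cube([53, 53, 444]);
translate([2018, 0, 0]) cube([53, 53, 444]);
translate([2018, 1355, 0]) cube([53, 53, 444]);
translate([53, 0, 152]) cube([1965, 27, 182]);
translate([53, 1381, 152]) cube([1965, 27, 182]);
translate([0, 53, 152]) cube([27, 1302, 182]);
translate([2044, 53, 152]) cube([27, 1302, 182]);
translate([194, 0, 334]) cube([86, 1408, 22]);
translate([421, 0, 334]) cube([86, 1408, 22]);
translate([648, 0, 334]) cube([86, 1408, 22]);
translate([875, 0, 334]) cube([86, 1408, 22]);
translate([1102, 0, 334]) cube([86, 1408, 22]);
translate([1329, 0, 334]) cube([86, 1408, 22]);
translate([1556, 0, 334]) cube([86, 1408, 22]);
translate([1783, 0, 334]) cube([86, 1408, 22]);


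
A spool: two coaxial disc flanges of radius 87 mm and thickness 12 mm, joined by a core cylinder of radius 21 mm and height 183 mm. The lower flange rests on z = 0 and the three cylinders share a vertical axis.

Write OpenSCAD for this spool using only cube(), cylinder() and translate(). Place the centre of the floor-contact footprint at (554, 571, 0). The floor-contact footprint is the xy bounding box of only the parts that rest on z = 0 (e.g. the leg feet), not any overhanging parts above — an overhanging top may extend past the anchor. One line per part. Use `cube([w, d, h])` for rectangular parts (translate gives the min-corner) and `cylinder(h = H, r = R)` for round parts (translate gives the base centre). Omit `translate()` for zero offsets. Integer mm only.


translate([554, 571, 0]) cylinder(h = 12, r = 87);
translate([554, 571, 12]) cylinder(h = 183, r = 21);
translate([554, 571, 195]) cylinder(h = 12, r = 87);


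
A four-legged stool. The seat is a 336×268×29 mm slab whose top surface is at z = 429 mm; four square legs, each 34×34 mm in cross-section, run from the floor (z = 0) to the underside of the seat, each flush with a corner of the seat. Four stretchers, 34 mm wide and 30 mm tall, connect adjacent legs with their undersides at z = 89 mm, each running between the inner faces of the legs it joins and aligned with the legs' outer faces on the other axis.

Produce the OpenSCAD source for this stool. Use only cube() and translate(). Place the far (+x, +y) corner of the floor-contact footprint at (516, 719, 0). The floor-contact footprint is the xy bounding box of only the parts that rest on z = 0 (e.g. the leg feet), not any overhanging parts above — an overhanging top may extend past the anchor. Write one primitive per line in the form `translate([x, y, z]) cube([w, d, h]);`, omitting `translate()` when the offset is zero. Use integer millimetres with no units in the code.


translate([180, 451, 400]) cube([336, 268, 29]);
translate([180, 451, 0]) cube([34, 34, 400]);
translate([482, 451, 0]) cube([34, 34, 400]);
translate([180, 685, 0]) cube([34, 34, 400]);
translate([482, 685, 0]) cube([34, 34, 400]);
translate([214, 451, 89]) cube([268, 34, 30]);
translate([214, 685, 89]) cube([268, 34, 30]);
translate([180, 485, 89]) cube([34, 200, 30]);
translate([482, 485, 89]) cube([34, 200, 30]);


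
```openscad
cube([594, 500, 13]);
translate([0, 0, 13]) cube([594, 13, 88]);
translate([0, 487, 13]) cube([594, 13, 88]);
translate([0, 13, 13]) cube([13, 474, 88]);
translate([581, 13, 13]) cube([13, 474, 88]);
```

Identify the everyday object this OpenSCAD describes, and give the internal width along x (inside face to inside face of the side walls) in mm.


An open box. The internal width is 568 mm.

A 594×500 base slab with four walls standing on it — an open box. The base is 594 mm wide and the walls are 13 mm thick, so the internal width is 594 − 2 × 13 = 568 mm.


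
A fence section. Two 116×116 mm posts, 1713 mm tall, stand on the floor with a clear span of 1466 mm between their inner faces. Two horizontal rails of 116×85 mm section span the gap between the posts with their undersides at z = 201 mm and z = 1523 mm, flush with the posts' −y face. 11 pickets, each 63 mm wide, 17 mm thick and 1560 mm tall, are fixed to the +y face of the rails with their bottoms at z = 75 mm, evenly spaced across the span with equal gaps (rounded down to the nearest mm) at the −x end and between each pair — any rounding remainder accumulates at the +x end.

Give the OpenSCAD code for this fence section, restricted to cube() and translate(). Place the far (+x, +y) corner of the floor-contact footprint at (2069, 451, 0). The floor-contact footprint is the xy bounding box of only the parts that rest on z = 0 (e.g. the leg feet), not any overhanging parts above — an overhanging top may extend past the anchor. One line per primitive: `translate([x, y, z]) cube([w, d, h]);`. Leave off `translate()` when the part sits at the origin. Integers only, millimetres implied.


translate([371, 335, 0]) cube([116, 116, 1713]);
translate([1953, 335, 0]) cube([116, 116, 1713]);
translate([487, 335, 201]) cube([1466, 116, 85]);
translate([487, 335, 1523]) cube([1466, 116, 85]);
translate([551, 451, 75]) cube([63, 17, 1560]);
translate([678, 451, 75]) cube([63, 17, 1560]);
translate([805, 451, 75]) cube([63, 17, 1560]);
translate([932, 451, 75]) cube([63, 17, 1560]);
translate([1059, 451, 75]) cube([63, 17, 1560]);
translate([1186, 451, 75]) cube([63, 17, 1560]);
translate([1313, 451, 75]) cube([63, 17, 1560]);
translate([1440, 451, 75]) cube([63, 17, 1560]);
translate([1567, 451, 75]) cube([63, 17, 1560]);
translate([1694, 451, 75]) cube([63, 17, 1560]);
translate([1821, 451, 75]) cube([63, 17, 1560]);


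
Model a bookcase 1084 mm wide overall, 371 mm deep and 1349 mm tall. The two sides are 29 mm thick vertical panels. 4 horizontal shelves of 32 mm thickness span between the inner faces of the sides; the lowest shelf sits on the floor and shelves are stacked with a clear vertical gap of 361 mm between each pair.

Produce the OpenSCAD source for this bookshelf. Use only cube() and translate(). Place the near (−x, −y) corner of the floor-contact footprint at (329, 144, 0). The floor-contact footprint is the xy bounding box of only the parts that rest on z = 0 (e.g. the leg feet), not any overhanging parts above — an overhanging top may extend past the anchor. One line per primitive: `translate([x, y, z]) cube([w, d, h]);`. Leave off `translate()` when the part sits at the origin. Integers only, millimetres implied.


translate([329, 144, 0]) cube([29, 371, 1349]);
translate([1384, 144, 0]) cube([29, 371, 1349]);
translate([358, 144, 0]) cube([1026, 371, 32]);
translate([358, 144, 393]) cube([1026, 371, 32]);
translate([358, 144, 786]) cube([1026, 371, 32]);
translate([358, 144, 1179]) cube([1026, 371, 32]);


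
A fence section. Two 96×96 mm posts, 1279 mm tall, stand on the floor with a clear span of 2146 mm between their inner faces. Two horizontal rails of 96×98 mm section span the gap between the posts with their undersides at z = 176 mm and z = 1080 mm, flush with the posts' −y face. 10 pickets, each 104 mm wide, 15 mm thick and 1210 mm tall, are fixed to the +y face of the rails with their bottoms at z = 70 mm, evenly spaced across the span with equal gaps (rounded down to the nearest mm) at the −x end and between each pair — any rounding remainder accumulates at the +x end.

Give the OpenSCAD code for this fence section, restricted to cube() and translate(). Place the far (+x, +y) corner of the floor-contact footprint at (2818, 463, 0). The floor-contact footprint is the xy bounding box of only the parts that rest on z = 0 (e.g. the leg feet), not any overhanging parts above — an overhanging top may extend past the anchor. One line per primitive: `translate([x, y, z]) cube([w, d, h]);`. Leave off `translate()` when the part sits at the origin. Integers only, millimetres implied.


translate([480, 367, 0]) cube([96, 96, 1279]);
translate([2722, 367, 0]) cube([96, 96, 1279]);
translate([576, 367, 176]) cube([2146, 96, 98]);
translate([576, 367, 1080]) cube([2146, 96, 98]);
translate([676, 463, 70]) cube([104, 15, 1210]);
translate([880, 463, 70]) cube([104, 15, 1210]);
translate([1084, 463, 70]) cube([104, 15, 1210]);
translate([1288, 463, 70]) cube([104, 15, 1210]);
translate([1492, 463, 70]) cube([104, 15, 1210]);
translate([1696, 463, 70]) cube([104, 15, 1210]);
translate([1900, 463, 70]) cube([104, 15, 1210]);
translate([2104, 463, 70]) cube([104, 15, 1210]);
translate([2308, 463, 70]) cube([104, 15, 1210]);
translate([2512, 463, 70]) cube([104, 15, 1210]);


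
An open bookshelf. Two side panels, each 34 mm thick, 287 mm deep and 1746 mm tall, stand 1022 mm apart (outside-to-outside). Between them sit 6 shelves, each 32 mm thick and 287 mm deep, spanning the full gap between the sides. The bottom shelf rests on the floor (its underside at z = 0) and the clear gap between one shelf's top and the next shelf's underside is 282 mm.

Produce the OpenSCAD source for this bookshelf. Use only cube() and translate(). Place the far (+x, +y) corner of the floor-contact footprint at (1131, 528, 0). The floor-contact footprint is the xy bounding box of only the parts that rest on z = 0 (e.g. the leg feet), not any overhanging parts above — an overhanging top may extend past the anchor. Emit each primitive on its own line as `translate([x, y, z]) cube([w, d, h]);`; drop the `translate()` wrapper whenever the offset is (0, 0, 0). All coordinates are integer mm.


translate([109, 241, 0]) cube([34, 287, 1746]);
translate([1097, 241, 0]) cube([34, 287, 1746]);
translate([143, 241, 0]) cube([954, 287, 32]);
translate([143, 241, 314]) cube([954, 287, 32]);
translate([143, 241, 628]) cube([954, 287, 32]);
translate([143, 241, 942]) cube([954, 287, 32]);
translate([143, 241, 1256]) cube([954, 287, 32]);
translate([143, 241, 1570]) cube([954, 287, 32]);


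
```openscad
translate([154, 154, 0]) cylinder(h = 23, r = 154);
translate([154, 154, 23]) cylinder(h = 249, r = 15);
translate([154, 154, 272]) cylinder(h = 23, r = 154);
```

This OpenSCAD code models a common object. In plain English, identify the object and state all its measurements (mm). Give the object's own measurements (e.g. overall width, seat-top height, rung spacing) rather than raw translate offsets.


A spool: two coaxial disc flanges of radius 154 mm and thickness 23 mm, joined by a core cylinder of radius 15 mm and height 249 mm. The lower flange rests on z = 0 and the three cylinders share a vertical axis.


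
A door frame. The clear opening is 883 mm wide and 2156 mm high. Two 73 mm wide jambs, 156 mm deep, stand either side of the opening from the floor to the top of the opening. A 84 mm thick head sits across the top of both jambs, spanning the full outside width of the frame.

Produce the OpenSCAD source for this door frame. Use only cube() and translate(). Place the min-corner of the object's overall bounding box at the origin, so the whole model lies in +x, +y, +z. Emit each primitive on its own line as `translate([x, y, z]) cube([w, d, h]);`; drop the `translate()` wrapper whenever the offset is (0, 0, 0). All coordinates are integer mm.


cube([73, 156, 2156]);
translate([956, 0, 0]) cube([73, 156, 2156]);
translate([0, 0, 2156]) cube([1029, 156, 84]);


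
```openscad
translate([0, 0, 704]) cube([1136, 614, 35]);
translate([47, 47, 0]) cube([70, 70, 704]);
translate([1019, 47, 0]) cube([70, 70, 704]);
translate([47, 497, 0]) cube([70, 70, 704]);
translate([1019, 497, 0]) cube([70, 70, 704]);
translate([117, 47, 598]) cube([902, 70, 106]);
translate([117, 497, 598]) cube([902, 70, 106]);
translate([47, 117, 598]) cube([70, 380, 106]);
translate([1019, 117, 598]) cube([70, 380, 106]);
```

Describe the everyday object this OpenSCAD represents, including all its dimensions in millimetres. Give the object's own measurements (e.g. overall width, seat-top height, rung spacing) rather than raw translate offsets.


A table: top 1136 mm (x) × 614 mm (y), 35 mm thick, upper face at z = 739 mm, on four 70×70 mm square legs, each inset 47 mm from the nearest pair of top edges from z = 0 to the bottom of the top. Four apron rails, 70 mm thick and 106 mm tall, run between adjacent legs with their top edges flush with the underside of the top and their outer faces flush with the legs' outer faces.


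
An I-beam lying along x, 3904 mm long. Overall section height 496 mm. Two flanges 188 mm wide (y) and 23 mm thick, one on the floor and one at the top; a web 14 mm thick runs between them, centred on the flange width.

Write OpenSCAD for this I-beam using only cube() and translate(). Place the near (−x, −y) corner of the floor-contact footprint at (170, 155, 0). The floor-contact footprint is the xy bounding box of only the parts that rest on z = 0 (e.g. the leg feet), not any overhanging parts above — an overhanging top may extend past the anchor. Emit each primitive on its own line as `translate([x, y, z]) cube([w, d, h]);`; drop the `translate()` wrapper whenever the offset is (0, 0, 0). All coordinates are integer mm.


translate([170, 155, 0]) cube([3904, 188, 23]);
translate([170, 242, 23]) cube([3904, 14, 450]);
translate([170, 155, 473]) cube([3904, 188, 23]);


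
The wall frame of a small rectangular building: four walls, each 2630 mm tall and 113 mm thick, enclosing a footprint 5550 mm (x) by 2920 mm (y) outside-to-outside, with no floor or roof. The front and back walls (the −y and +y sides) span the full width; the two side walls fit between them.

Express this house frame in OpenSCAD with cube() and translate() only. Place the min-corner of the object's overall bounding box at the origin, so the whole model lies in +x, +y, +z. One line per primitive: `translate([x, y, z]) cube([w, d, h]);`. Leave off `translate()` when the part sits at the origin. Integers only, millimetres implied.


cube([5550, 113, 2630]);
translate([0, 2807, 0]) cube([5550, 113, 2630]);
translate([0, 113, 0]) cube([113, 2694, 2630]);
translate([5437, 113, 0]) cube([113, 2694, 2630]);


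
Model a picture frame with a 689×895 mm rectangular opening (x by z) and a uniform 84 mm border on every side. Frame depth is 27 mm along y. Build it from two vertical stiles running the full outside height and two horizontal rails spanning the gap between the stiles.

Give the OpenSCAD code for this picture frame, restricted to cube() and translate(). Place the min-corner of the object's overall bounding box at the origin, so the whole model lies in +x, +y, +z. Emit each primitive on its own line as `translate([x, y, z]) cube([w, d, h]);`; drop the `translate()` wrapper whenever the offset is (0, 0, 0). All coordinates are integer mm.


cube([84, 27, 1063]);
translate([773, 0, 0]) cube([84, 27, 1063]);
translate([84, 0, 0]) cube([689, 27, 84]);
translate([84, 0, 979]) cube([689, 27, 84]);


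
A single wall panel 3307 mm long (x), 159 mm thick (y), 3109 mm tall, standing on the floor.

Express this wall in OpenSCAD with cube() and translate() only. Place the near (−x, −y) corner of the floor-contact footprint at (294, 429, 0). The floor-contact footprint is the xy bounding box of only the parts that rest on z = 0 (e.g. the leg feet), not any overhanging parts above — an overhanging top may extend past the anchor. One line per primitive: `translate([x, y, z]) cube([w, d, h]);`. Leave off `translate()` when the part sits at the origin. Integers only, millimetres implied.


translate([294, 429, 0]) cube([3307, 159, 3109]);


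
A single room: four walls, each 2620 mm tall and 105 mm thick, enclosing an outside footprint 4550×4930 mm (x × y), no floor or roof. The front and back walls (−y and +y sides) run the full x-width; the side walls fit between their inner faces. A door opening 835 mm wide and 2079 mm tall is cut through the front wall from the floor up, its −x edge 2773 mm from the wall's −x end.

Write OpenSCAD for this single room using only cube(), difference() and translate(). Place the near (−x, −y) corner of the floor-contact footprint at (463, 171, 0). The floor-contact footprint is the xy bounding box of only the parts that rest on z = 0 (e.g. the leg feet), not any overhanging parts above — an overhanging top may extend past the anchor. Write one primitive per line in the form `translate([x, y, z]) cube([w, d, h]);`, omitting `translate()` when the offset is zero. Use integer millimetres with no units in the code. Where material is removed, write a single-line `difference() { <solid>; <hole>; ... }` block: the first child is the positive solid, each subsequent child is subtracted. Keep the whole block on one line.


difference() { translate([463, 171, 0]) cube([4550, 105, 2620]); translate([3236, 171, 0]) cube([835, 105, 2079]); }
translate([463, 4996, 0]) cube([4550, 105, 2620]);
translate([463, 276, 0]) cube([105, 4720, 2620]);
translate([4908, 276, 0]) cube([105, 4720, 2620]);


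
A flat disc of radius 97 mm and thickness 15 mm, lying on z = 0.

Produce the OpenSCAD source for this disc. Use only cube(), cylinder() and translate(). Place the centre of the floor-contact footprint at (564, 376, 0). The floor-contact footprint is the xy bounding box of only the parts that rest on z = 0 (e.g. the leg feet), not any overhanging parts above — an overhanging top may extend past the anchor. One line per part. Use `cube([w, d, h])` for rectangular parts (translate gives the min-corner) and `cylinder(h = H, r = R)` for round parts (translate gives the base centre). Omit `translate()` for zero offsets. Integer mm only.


translate([564, 376, 0]) cylinder(h = 15, r = 97);


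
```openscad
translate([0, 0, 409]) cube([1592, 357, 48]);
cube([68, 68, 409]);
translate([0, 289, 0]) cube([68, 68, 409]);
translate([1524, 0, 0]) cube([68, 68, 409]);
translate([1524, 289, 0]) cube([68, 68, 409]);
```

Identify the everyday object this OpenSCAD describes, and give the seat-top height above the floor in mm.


A bench. The seat-top height is 457 mm.

A long slab on four corner posts — a bench. The slab sits at z = 409 with thickness 48, so the top is 409 + 48 = 457 mm.


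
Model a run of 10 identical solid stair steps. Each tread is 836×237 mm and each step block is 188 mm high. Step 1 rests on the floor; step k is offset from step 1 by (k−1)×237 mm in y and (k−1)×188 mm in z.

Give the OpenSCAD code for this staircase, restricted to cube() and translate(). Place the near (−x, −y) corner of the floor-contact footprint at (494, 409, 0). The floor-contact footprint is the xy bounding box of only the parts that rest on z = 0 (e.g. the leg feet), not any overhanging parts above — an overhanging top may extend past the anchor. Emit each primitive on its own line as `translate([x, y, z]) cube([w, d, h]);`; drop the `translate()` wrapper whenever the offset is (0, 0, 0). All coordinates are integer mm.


translate([494, 409, 0]) cube([836, 237, 188]);
translate([494, 646, 188]) cube([836, 237, 188]);
translate([494, 883, 376]) cube([836, 237, 188]);
translate([494, 1120, 564]) cube([836, 237, 188]);
translate([494, 1357, 752]) cube([836, 237, 188]);
translate([494, 1594, 940]) cube([836, 237, 188]);
translate([494, 1831, 1128]) cube([836, 237, 188]);
translate([494, 2068, 1316]) cube([836, 237, 188]);
translate([494, 2305, 1504]) cube([836, 237, 188]);
translate([494, 2542, 1692]) cube([836, 237, 188]);


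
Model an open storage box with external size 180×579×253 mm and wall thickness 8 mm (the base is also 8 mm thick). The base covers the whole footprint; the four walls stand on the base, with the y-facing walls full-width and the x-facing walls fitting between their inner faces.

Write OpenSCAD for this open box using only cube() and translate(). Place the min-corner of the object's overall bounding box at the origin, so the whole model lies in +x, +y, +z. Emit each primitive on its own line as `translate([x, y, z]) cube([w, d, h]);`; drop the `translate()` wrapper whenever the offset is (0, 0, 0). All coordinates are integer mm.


cube([180, 579, 8]);
translate([0, 0, 8]) cube([180, 8, 245]);
translate([0, 571, 8]) cube([180, 8, 245]);
translate([0, 8, 8]) cube([8, 563, 245]);
translate([172, 8, 8]) cube([8, 563, 245]);


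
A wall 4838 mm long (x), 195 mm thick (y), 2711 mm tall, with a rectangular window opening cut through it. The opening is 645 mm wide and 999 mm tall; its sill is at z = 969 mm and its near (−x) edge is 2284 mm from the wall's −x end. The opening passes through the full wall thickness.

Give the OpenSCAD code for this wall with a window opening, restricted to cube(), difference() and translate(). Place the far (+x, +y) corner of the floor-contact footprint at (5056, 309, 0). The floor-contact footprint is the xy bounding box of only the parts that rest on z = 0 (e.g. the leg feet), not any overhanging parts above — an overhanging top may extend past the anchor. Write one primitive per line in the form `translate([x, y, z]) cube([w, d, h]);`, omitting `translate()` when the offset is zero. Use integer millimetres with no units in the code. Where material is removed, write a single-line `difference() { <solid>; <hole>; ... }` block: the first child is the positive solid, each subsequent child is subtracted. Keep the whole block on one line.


difference() { translate([218, 114, 0]) cube([4838, 195, 2711]); translate([2502, 114, 969]) cube([645, 195, 999]); }
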